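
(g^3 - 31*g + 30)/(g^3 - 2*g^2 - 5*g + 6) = (g^2 + g - 30)/(g^2 - g - 6)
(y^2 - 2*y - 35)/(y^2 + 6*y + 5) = (y - 7)/(y + 1)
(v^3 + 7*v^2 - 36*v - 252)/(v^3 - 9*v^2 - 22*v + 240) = (v^2 + 13*v + 42)/(v^2 - 3*v - 40)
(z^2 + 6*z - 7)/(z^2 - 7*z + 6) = (z + 7)/(z - 6)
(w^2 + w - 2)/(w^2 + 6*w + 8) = (w - 1)/(w + 4)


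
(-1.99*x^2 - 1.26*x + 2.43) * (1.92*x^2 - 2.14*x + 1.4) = -3.8208*x^4 + 1.8394*x^3 + 4.576*x^2 - 6.9642*x + 3.402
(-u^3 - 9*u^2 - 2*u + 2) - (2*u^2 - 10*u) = -u^3 - 11*u^2 + 8*u + 2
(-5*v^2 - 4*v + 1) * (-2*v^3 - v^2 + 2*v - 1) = 10*v^5 + 13*v^4 - 8*v^3 - 4*v^2 + 6*v - 1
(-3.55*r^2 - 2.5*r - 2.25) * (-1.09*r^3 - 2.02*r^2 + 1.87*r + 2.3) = 3.8695*r^5 + 9.896*r^4 + 0.864*r^3 - 8.295*r^2 - 9.9575*r - 5.175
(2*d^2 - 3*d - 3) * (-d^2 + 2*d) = -2*d^4 + 7*d^3 - 3*d^2 - 6*d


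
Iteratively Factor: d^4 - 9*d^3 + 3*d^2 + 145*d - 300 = (d - 5)*(d^3 - 4*d^2 - 17*d + 60) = (d - 5)*(d + 4)*(d^2 - 8*d + 15) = (d - 5)*(d - 3)*(d + 4)*(d - 5)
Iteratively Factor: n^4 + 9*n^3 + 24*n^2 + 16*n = (n + 4)*(n^3 + 5*n^2 + 4*n) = n*(n + 4)*(n^2 + 5*n + 4) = n*(n + 1)*(n + 4)*(n + 4)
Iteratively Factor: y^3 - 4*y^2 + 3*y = (y - 1)*(y^2 - 3*y) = y*(y - 1)*(y - 3)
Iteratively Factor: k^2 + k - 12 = (k + 4)*(k - 3)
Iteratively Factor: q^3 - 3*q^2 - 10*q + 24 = (q - 4)*(q^2 + q - 6) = (q - 4)*(q + 3)*(q - 2)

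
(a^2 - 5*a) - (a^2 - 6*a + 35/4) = a - 35/4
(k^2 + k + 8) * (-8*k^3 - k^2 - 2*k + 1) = -8*k^5 - 9*k^4 - 67*k^3 - 9*k^2 - 15*k + 8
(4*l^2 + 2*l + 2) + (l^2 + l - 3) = 5*l^2 + 3*l - 1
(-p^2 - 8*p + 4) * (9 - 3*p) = 3*p^3 + 15*p^2 - 84*p + 36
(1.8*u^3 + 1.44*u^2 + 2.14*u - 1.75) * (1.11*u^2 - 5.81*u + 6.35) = 1.998*u^5 - 8.8596*u^4 + 5.439*u^3 - 5.2319*u^2 + 23.7565*u - 11.1125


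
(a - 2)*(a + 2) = a^2 - 4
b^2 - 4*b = b*(b - 4)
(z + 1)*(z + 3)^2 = z^3 + 7*z^2 + 15*z + 9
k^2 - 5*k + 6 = (k - 3)*(k - 2)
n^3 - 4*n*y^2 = n*(n - 2*y)*(n + 2*y)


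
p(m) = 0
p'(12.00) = 0.00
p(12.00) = 0.00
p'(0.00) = 0.00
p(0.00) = 0.00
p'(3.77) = 0.00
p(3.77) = 0.00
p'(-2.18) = 0.00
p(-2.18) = 0.00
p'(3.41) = 0.00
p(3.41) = 0.00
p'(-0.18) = 0.00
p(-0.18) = 0.00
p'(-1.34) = 0.00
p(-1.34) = 0.00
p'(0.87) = 0.00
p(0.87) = 0.00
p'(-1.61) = 0.00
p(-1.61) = 0.00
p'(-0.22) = 0.00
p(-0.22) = 0.00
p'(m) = 0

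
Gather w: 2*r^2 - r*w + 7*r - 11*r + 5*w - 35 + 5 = 2*r^2 - 4*r + w*(5 - r) - 30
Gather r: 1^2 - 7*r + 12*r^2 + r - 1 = 12*r^2 - 6*r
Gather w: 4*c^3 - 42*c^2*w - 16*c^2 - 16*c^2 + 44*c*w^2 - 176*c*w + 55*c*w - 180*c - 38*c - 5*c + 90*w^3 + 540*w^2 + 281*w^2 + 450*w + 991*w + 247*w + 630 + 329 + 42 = 4*c^3 - 32*c^2 - 223*c + 90*w^3 + w^2*(44*c + 821) + w*(-42*c^2 - 121*c + 1688) + 1001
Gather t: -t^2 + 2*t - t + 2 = -t^2 + t + 2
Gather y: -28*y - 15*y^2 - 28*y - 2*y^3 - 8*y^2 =-2*y^3 - 23*y^2 - 56*y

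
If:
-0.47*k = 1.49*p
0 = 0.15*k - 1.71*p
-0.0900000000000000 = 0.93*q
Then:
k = 0.00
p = 0.00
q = -0.10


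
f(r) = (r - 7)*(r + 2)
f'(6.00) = 7.00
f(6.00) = -8.00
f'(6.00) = 7.00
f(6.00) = -8.00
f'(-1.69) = -8.38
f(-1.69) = -2.69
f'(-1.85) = -8.70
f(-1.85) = -1.33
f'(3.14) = 1.28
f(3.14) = -19.84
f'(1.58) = -1.84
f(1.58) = -19.40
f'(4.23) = 3.46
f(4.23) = -17.26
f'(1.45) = -2.10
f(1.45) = -19.15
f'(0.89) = -3.22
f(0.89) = -17.66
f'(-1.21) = -7.42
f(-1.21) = -6.49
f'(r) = 2*r - 5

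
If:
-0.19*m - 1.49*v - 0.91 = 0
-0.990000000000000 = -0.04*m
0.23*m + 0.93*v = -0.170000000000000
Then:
No Solution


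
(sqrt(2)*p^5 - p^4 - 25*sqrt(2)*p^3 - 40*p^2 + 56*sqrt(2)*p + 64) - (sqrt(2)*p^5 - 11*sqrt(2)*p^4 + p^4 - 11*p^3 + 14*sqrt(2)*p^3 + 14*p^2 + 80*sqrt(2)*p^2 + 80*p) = -2*p^4 + 11*sqrt(2)*p^4 - 39*sqrt(2)*p^3 + 11*p^3 - 80*sqrt(2)*p^2 - 54*p^2 - 80*p + 56*sqrt(2)*p + 64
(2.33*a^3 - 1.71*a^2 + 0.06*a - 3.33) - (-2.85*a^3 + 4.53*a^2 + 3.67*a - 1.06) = 5.18*a^3 - 6.24*a^2 - 3.61*a - 2.27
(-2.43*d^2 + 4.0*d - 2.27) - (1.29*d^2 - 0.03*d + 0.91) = -3.72*d^2 + 4.03*d - 3.18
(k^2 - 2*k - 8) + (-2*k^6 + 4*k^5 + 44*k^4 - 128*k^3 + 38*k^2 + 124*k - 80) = -2*k^6 + 4*k^5 + 44*k^4 - 128*k^3 + 39*k^2 + 122*k - 88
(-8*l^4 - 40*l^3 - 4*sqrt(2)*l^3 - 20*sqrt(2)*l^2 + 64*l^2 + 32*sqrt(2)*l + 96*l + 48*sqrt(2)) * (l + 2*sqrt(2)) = -8*l^5 - 40*l^4 - 20*sqrt(2)*l^4 - 100*sqrt(2)*l^3 + 48*l^3 + 16*l^2 + 160*sqrt(2)*l^2 + 128*l + 240*sqrt(2)*l + 192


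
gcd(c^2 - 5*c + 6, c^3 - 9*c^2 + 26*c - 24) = c^2 - 5*c + 6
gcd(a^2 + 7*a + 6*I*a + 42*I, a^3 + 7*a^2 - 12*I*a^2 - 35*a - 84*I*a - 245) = a + 7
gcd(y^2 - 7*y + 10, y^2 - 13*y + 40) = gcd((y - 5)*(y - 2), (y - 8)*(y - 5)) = y - 5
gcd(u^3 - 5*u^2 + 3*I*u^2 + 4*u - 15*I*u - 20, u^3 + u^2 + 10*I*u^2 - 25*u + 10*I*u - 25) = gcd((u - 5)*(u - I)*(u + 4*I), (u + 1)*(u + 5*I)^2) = 1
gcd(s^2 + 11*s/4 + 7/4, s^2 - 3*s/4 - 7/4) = s + 1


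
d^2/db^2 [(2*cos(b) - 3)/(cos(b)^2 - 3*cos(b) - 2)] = (8*sin(b)^4*cos(b) - 24*sin(b)^4 + 228*sin(b)^2 - 63*cos(b) + 51*cos(3*b) + 156)/(4*(sin(b)^2 + 3*cos(b) + 1)^3)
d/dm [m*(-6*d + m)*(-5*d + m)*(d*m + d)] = d*(60*d^2*m + 30*d^2 - 33*d*m^2 - 22*d*m + 4*m^3 + 3*m^2)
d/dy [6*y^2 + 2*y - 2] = 12*y + 2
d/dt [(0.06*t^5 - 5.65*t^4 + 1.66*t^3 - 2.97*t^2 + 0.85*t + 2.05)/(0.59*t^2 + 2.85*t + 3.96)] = (0.1062*t^6 - 5.983*t^5 - 46.1401*t^4 - 80.034*t^3 + 10.7548*t^2 - 25.9414*t - 2.4765)/(0.3481*t^4 + 3.363*t^3 + 12.7953*t^2 + 22.572*t + 15.6816)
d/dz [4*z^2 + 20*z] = 8*z + 20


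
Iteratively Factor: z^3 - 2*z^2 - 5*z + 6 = (z + 2)*(z^2 - 4*z + 3) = (z - 3)*(z + 2)*(z - 1)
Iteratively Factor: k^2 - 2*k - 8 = (k - 4)*(k + 2)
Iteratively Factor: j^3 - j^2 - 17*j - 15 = (j + 3)*(j^2 - 4*j - 5) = (j - 5)*(j + 3)*(j + 1)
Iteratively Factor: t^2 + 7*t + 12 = (t + 3)*(t + 4)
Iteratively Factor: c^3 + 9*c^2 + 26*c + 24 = (c + 2)*(c^2 + 7*c + 12) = (c + 2)*(c + 4)*(c + 3)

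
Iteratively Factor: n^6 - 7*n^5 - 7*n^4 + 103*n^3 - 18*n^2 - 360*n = (n - 3)*(n^5 - 4*n^4 - 19*n^3 + 46*n^2 + 120*n) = n*(n - 3)*(n^4 - 4*n^3 - 19*n^2 + 46*n + 120) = n*(n - 3)*(n + 3)*(n^3 - 7*n^2 + 2*n + 40) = n*(n - 3)*(n + 2)*(n + 3)*(n^2 - 9*n + 20) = n*(n - 5)*(n - 3)*(n + 2)*(n + 3)*(n - 4)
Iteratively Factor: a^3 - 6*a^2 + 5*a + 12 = (a - 3)*(a^2 - 3*a - 4) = (a - 3)*(a + 1)*(a - 4)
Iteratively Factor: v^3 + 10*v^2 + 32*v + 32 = (v + 4)*(v^2 + 6*v + 8) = (v + 2)*(v + 4)*(v + 4)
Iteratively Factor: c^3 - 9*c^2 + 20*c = (c)*(c^2 - 9*c + 20) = c*(c - 5)*(c - 4)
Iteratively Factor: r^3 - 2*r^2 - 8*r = (r)*(r^2 - 2*r - 8) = r*(r + 2)*(r - 4)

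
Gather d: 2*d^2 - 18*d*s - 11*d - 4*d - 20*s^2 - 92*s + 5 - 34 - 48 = 2*d^2 + d*(-18*s - 15) - 20*s^2 - 92*s - 77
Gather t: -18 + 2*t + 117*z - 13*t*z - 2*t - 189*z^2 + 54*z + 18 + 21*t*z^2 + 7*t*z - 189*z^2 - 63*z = t*(21*z^2 - 6*z) - 378*z^2 + 108*z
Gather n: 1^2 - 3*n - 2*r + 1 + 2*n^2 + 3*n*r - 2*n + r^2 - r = 2*n^2 + n*(3*r - 5) + r^2 - 3*r + 2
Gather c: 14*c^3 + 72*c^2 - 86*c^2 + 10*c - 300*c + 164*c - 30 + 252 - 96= 14*c^3 - 14*c^2 - 126*c + 126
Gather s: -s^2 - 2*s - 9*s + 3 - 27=-s^2 - 11*s - 24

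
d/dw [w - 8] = 1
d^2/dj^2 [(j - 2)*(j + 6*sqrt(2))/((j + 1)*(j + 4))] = 2*(-7*j^3 + 6*sqrt(2)*j^3 - 36*sqrt(2)*j^2 - 12*j^2 - 252*sqrt(2)*j + 24*j - 372*sqrt(2) + 56)/(j^6 + 15*j^5 + 87*j^4 + 245*j^3 + 348*j^2 + 240*j + 64)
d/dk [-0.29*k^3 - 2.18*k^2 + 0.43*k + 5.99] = -0.87*k^2 - 4.36*k + 0.43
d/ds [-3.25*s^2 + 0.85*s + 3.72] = 0.85 - 6.5*s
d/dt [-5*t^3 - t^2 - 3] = t*(-15*t - 2)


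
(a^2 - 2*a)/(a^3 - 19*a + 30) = a/(a^2 + 2*a - 15)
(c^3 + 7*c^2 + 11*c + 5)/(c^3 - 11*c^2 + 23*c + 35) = (c^2 + 6*c + 5)/(c^2 - 12*c + 35)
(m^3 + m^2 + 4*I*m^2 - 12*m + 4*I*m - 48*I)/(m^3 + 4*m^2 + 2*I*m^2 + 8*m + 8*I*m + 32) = (m - 3)/(m - 2*I)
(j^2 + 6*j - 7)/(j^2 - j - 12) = (-j^2 - 6*j + 7)/(-j^2 + j + 12)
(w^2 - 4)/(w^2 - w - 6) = (w - 2)/(w - 3)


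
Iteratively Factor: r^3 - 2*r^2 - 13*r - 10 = (r - 5)*(r^2 + 3*r + 2) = (r - 5)*(r + 1)*(r + 2)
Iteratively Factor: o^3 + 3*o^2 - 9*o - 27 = (o + 3)*(o^2 - 9) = (o + 3)^2*(o - 3)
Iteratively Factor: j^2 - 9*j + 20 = (j - 5)*(j - 4)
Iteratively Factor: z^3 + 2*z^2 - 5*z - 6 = (z + 1)*(z^2 + z - 6) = (z - 2)*(z + 1)*(z + 3)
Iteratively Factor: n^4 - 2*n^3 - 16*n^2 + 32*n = (n - 2)*(n^3 - 16*n) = n*(n - 2)*(n^2 - 16) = n*(n - 4)*(n - 2)*(n + 4)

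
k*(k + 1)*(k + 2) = k^3 + 3*k^2 + 2*k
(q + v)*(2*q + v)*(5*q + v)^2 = 50*q^4 + 95*q^3*v + 57*q^2*v^2 + 13*q*v^3 + v^4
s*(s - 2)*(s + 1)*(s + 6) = s^4 + 5*s^3 - 8*s^2 - 12*s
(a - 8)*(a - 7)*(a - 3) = a^3 - 18*a^2 + 101*a - 168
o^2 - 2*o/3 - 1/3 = (o - 1)*(o + 1/3)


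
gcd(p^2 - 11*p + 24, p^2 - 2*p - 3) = p - 3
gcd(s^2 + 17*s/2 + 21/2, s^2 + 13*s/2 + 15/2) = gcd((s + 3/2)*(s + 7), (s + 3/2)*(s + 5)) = s + 3/2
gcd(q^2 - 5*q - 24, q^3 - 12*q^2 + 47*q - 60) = 1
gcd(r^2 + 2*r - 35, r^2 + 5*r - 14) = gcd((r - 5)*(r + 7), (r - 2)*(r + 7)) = r + 7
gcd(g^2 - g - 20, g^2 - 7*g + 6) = 1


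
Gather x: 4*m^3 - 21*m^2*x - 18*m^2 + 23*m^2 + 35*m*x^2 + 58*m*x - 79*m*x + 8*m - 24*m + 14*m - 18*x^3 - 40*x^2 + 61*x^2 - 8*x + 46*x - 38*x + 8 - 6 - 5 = 4*m^3 + 5*m^2 - 2*m - 18*x^3 + x^2*(35*m + 21) + x*(-21*m^2 - 21*m) - 3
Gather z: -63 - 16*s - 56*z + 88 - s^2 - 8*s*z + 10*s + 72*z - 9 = -s^2 - 6*s + z*(16 - 8*s) + 16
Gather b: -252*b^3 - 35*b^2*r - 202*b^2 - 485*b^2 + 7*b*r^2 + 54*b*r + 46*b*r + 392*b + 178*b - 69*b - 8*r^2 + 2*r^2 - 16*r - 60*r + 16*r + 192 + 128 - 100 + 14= -252*b^3 + b^2*(-35*r - 687) + b*(7*r^2 + 100*r + 501) - 6*r^2 - 60*r + 234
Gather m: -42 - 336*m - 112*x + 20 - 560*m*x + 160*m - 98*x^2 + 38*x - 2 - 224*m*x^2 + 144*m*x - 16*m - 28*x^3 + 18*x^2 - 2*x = m*(-224*x^2 - 416*x - 192) - 28*x^3 - 80*x^2 - 76*x - 24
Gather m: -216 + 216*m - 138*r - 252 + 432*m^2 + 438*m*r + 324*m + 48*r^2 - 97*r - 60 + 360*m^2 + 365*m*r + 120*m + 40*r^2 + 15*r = 792*m^2 + m*(803*r + 660) + 88*r^2 - 220*r - 528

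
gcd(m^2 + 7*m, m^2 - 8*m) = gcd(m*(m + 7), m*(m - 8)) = m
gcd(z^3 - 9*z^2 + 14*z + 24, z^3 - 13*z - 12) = z^2 - 3*z - 4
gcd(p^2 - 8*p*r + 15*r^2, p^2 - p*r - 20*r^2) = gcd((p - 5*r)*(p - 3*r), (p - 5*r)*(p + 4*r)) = p - 5*r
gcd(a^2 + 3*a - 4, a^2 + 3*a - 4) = a^2 + 3*a - 4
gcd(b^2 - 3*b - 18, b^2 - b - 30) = b - 6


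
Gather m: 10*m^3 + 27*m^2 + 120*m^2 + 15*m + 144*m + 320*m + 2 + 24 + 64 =10*m^3 + 147*m^2 + 479*m + 90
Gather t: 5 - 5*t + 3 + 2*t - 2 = 6 - 3*t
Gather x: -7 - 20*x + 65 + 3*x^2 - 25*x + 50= 3*x^2 - 45*x + 108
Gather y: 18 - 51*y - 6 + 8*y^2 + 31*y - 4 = 8*y^2 - 20*y + 8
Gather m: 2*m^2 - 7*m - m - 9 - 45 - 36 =2*m^2 - 8*m - 90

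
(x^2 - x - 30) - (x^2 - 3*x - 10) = 2*x - 20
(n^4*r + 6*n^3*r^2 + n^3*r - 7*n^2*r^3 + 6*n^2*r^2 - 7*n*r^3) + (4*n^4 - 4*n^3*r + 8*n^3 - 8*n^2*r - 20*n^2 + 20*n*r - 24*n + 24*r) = n^4*r + 4*n^4 + 6*n^3*r^2 - 3*n^3*r + 8*n^3 - 7*n^2*r^3 + 6*n^2*r^2 - 8*n^2*r - 20*n^2 - 7*n*r^3 + 20*n*r - 24*n + 24*r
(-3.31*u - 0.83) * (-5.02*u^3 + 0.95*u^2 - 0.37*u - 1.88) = 16.6162*u^4 + 1.0221*u^3 + 0.4362*u^2 + 6.5299*u + 1.5604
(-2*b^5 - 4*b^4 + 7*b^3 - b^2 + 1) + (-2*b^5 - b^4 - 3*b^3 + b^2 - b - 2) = -4*b^5 - 5*b^4 + 4*b^3 - b - 1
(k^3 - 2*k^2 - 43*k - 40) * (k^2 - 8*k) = k^5 - 10*k^4 - 27*k^3 + 304*k^2 + 320*k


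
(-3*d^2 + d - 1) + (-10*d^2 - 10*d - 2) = -13*d^2 - 9*d - 3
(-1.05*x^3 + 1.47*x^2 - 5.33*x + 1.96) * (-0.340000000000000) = 0.357*x^3 - 0.4998*x^2 + 1.8122*x - 0.6664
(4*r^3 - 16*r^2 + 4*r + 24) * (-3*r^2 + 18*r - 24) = -12*r^5 + 120*r^4 - 396*r^3 + 384*r^2 + 336*r - 576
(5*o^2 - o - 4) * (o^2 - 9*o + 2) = 5*o^4 - 46*o^3 + 15*o^2 + 34*o - 8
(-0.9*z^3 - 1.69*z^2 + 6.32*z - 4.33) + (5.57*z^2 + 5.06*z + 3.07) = -0.9*z^3 + 3.88*z^2 + 11.38*z - 1.26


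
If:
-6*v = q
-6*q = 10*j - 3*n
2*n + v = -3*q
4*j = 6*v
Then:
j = 0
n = 0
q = 0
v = 0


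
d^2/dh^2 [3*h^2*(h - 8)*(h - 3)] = 36*h^2 - 198*h + 144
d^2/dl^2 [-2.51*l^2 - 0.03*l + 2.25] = -5.02000000000000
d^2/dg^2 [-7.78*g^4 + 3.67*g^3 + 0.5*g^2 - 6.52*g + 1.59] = -93.36*g^2 + 22.02*g + 1.0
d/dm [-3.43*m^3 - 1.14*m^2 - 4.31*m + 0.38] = -10.29*m^2 - 2.28*m - 4.31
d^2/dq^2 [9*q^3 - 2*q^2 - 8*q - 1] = 54*q - 4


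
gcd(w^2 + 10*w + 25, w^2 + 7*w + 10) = w + 5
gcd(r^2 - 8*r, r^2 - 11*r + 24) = r - 8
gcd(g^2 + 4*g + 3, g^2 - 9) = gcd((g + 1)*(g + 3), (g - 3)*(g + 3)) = g + 3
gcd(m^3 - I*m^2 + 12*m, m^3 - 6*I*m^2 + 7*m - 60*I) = m^2 - I*m + 12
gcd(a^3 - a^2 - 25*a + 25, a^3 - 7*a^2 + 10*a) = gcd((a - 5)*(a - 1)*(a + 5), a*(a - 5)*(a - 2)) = a - 5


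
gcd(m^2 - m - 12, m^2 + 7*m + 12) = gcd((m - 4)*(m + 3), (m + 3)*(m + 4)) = m + 3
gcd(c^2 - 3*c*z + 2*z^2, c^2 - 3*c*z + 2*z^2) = c^2 - 3*c*z + 2*z^2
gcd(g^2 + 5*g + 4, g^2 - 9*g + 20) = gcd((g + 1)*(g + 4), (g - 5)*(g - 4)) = 1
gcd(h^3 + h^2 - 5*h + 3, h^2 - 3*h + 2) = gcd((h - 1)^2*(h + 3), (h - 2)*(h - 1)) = h - 1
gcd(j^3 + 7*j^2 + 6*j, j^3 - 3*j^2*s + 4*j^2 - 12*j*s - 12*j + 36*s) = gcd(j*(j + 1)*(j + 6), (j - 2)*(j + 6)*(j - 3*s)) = j + 6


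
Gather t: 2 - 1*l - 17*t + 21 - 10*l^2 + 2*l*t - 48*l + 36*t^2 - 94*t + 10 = -10*l^2 - 49*l + 36*t^2 + t*(2*l - 111) + 33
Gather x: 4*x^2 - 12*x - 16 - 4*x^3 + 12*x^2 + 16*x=-4*x^3 + 16*x^2 + 4*x - 16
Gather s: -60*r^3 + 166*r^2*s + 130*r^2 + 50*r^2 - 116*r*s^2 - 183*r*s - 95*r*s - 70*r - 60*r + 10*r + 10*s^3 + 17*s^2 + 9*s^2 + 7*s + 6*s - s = -60*r^3 + 180*r^2 - 120*r + 10*s^3 + s^2*(26 - 116*r) + s*(166*r^2 - 278*r + 12)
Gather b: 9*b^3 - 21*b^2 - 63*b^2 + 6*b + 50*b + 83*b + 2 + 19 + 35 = 9*b^3 - 84*b^2 + 139*b + 56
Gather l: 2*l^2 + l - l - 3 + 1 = 2*l^2 - 2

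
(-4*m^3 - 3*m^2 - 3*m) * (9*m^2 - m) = -36*m^5 - 23*m^4 - 24*m^3 + 3*m^2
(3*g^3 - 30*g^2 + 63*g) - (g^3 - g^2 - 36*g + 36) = 2*g^3 - 29*g^2 + 99*g - 36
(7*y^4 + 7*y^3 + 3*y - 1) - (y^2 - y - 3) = 7*y^4 + 7*y^3 - y^2 + 4*y + 2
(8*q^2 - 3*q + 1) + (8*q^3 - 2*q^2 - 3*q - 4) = 8*q^3 + 6*q^2 - 6*q - 3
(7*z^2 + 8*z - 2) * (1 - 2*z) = -14*z^3 - 9*z^2 + 12*z - 2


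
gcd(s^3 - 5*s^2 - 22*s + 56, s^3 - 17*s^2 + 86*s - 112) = s^2 - 9*s + 14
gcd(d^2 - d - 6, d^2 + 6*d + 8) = d + 2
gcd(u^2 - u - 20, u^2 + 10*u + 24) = u + 4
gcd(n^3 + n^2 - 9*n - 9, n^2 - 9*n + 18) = n - 3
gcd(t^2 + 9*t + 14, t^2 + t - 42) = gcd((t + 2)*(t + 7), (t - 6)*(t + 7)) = t + 7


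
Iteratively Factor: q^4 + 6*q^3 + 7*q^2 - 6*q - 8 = (q + 4)*(q^3 + 2*q^2 - q - 2) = (q + 2)*(q + 4)*(q^2 - 1) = (q + 1)*(q + 2)*(q + 4)*(q - 1)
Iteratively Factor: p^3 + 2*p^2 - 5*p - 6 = (p + 1)*(p^2 + p - 6) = (p - 2)*(p + 1)*(p + 3)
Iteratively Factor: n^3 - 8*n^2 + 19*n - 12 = (n - 1)*(n^2 - 7*n + 12) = (n - 3)*(n - 1)*(n - 4)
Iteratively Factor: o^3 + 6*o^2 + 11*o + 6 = (o + 3)*(o^2 + 3*o + 2) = (o + 1)*(o + 3)*(o + 2)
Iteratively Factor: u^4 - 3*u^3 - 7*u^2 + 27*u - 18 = (u - 2)*(u^3 - u^2 - 9*u + 9) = (u - 3)*(u - 2)*(u^2 + 2*u - 3) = (u - 3)*(u - 2)*(u + 3)*(u - 1)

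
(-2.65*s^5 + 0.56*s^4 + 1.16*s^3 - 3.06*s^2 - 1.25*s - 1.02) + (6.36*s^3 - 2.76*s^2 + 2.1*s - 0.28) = -2.65*s^5 + 0.56*s^4 + 7.52*s^3 - 5.82*s^2 + 0.85*s - 1.3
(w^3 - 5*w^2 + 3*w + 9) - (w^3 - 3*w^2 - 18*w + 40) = -2*w^2 + 21*w - 31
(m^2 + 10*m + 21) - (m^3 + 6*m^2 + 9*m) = -m^3 - 5*m^2 + m + 21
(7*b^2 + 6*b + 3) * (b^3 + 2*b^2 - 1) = 7*b^5 + 20*b^4 + 15*b^3 - b^2 - 6*b - 3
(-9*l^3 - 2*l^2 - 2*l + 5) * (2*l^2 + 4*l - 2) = -18*l^5 - 40*l^4 + 6*l^3 + 6*l^2 + 24*l - 10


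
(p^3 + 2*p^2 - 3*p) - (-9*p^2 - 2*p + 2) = p^3 + 11*p^2 - p - 2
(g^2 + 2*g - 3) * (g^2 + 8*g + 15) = g^4 + 10*g^3 + 28*g^2 + 6*g - 45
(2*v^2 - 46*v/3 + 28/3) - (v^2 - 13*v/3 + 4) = v^2 - 11*v + 16/3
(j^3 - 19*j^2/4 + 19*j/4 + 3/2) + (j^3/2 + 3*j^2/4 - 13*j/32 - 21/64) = 3*j^3/2 - 4*j^2 + 139*j/32 + 75/64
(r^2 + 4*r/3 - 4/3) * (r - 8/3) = r^3 - 4*r^2/3 - 44*r/9 + 32/9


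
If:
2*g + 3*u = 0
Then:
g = -3*u/2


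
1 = 1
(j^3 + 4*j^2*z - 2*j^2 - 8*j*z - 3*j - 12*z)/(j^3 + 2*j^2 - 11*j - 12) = (j + 4*z)/(j + 4)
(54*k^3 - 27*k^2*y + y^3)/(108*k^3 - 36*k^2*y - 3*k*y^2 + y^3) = (-3*k + y)/(-6*k + y)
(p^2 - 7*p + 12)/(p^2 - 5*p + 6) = (p - 4)/(p - 2)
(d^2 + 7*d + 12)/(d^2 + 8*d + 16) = (d + 3)/(d + 4)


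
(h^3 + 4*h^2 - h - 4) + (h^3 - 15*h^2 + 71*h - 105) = 2*h^3 - 11*h^2 + 70*h - 109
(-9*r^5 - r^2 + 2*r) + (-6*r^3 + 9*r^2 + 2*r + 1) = -9*r^5 - 6*r^3 + 8*r^2 + 4*r + 1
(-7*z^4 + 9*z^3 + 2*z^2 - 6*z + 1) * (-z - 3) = 7*z^5 + 12*z^4 - 29*z^3 + 17*z - 3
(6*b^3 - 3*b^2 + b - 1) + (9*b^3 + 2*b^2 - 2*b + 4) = 15*b^3 - b^2 - b + 3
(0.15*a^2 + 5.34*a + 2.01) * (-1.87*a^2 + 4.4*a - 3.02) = -0.2805*a^4 - 9.3258*a^3 + 19.2843*a^2 - 7.2828*a - 6.0702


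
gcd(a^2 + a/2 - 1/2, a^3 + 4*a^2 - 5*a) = 1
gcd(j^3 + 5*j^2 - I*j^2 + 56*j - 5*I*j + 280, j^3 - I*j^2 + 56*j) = j^2 - I*j + 56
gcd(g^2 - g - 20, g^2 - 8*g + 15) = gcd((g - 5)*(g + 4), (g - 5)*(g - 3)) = g - 5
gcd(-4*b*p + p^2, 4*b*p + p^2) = p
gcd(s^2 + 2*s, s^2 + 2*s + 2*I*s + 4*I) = s + 2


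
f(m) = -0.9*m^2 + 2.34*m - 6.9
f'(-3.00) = 7.74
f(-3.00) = -22.02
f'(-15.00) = 29.34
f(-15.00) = -244.50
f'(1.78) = -0.86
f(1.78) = -5.59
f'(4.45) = -5.67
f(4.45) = -14.31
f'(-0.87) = 3.91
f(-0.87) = -9.62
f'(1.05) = 0.45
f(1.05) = -5.44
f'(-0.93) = 4.01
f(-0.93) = -9.85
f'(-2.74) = 7.27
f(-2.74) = -20.07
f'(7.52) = -11.20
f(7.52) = -40.20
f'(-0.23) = 2.75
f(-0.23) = -7.49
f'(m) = 2.34 - 1.8*m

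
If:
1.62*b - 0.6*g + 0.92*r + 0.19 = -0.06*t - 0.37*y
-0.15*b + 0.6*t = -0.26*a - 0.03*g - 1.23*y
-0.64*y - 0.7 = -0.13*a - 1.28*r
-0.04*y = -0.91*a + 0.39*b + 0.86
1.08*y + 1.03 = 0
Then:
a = 10.9466126974823 - 6.39257909557727*t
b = 23.4347838534797 - 14.9160178896803*t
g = 61.40512774107 - 39.1777372867318*t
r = 0.649246314394567*t - 1.0417422039399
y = -0.95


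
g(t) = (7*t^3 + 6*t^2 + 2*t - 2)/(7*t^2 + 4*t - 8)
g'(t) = (-14*t - 4)*(7*t^3 + 6*t^2 + 2*t - 2)/(7*t^2 + 4*t - 8)^2 + (21*t^2 + 12*t + 2)/(7*t^2 + 4*t - 8) = (49*t^4 + 56*t^3 - 158*t^2 - 68*t - 8)/(49*t^4 + 56*t^3 - 96*t^2 - 64*t + 64)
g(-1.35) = 17.10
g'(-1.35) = -434.06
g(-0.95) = 0.82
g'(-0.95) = -3.13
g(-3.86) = -3.99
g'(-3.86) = 0.85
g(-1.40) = -102.07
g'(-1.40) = -13049.00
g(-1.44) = -17.66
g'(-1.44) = -340.56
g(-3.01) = -3.33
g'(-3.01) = 0.67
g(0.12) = 0.22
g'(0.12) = -0.33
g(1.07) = 3.63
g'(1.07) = -6.99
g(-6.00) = -5.95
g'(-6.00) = 0.95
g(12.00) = 12.39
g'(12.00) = 0.99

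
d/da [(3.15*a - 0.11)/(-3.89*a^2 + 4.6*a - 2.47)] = (12.2535*a^2 - 0.8558*a - 7.2745)/(15.1321*a^4 - 35.788*a^3 + 40.3766*a^2 - 22.724*a + 6.1009)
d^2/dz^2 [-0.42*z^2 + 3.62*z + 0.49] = -0.840000000000000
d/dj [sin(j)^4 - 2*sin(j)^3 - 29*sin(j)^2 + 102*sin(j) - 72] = 2*(2*sin(j)^3 - 3*sin(j)^2 - 29*sin(j) + 51)*cos(j)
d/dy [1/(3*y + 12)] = -1/(3*(y + 4)^2)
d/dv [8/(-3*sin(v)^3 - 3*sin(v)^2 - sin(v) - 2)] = 8*(3*sin(v) + 1)^2*cos(v)/(3*sin(v)^3 + 3*sin(v)^2 + sin(v) + 2)^2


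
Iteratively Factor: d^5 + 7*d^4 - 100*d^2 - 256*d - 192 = (d - 4)*(d^4 + 11*d^3 + 44*d^2 + 76*d + 48) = (d - 4)*(d + 2)*(d^3 + 9*d^2 + 26*d + 24) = (d - 4)*(d + 2)*(d + 3)*(d^2 + 6*d + 8) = (d - 4)*(d + 2)^2*(d + 3)*(d + 4)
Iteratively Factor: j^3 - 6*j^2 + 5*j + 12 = (j - 4)*(j^2 - 2*j - 3) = (j - 4)*(j - 3)*(j + 1)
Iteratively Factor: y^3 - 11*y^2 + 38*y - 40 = (y - 4)*(y^2 - 7*y + 10) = (y - 4)*(y - 2)*(y - 5)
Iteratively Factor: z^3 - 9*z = (z + 3)*(z^2 - 3*z) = (z - 3)*(z + 3)*(z)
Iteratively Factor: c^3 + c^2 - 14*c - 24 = (c - 4)*(c^2 + 5*c + 6) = (c - 4)*(c + 2)*(c + 3)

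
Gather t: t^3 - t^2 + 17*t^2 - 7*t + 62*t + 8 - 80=t^3 + 16*t^2 + 55*t - 72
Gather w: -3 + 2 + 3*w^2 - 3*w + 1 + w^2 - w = 4*w^2 - 4*w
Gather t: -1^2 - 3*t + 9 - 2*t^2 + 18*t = -2*t^2 + 15*t + 8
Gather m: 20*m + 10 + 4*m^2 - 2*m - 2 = 4*m^2 + 18*m + 8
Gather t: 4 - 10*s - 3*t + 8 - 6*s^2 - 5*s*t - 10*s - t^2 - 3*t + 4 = -6*s^2 - 20*s - t^2 + t*(-5*s - 6) + 16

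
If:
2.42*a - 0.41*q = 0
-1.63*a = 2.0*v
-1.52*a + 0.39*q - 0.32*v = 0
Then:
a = 0.00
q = 0.00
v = 0.00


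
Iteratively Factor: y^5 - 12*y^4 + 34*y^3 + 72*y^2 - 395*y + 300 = (y - 1)*(y^4 - 11*y^3 + 23*y^2 + 95*y - 300) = (y - 4)*(y - 1)*(y^3 - 7*y^2 - 5*y + 75) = (y - 5)*(y - 4)*(y - 1)*(y^2 - 2*y - 15) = (y - 5)*(y - 4)*(y - 1)*(y + 3)*(y - 5)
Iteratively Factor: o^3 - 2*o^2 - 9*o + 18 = (o - 2)*(o^2 - 9) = (o - 2)*(o + 3)*(o - 3)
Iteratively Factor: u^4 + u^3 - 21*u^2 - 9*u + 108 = (u + 4)*(u^3 - 3*u^2 - 9*u + 27) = (u + 3)*(u + 4)*(u^2 - 6*u + 9) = (u - 3)*(u + 3)*(u + 4)*(u - 3)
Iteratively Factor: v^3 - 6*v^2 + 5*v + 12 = (v + 1)*(v^2 - 7*v + 12) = (v - 3)*(v + 1)*(v - 4)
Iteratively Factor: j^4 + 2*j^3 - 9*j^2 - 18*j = (j + 2)*(j^3 - 9*j) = j*(j + 2)*(j^2 - 9) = j*(j - 3)*(j + 2)*(j + 3)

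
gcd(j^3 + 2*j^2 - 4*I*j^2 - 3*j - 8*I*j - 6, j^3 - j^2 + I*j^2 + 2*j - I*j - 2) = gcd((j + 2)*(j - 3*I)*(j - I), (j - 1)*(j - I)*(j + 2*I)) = j - I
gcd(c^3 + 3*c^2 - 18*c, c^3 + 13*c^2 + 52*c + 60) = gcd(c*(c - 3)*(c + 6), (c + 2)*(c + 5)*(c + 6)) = c + 6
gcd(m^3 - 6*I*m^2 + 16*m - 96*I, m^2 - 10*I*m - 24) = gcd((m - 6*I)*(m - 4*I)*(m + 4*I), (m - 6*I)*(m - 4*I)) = m^2 - 10*I*m - 24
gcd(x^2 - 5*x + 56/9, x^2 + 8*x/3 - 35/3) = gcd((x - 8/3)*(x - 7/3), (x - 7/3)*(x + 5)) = x - 7/3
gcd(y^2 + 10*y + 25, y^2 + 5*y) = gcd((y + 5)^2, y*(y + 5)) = y + 5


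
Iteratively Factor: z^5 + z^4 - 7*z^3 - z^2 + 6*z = (z + 1)*(z^4 - 7*z^2 + 6*z) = z*(z + 1)*(z^3 - 7*z + 6) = z*(z + 1)*(z + 3)*(z^2 - 3*z + 2) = z*(z - 2)*(z + 1)*(z + 3)*(z - 1)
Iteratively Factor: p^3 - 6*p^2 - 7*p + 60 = (p - 5)*(p^2 - p - 12) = (p - 5)*(p - 4)*(p + 3)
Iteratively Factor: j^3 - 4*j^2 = (j)*(j^2 - 4*j) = j*(j - 4)*(j)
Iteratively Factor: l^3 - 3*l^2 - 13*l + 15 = (l - 1)*(l^2 - 2*l - 15) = (l - 1)*(l + 3)*(l - 5)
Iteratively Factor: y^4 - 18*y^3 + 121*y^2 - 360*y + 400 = (y - 5)*(y^3 - 13*y^2 + 56*y - 80) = (y - 5)*(y - 4)*(y^2 - 9*y + 20) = (y - 5)^2*(y - 4)*(y - 4)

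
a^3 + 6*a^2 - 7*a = a*(a - 1)*(a + 7)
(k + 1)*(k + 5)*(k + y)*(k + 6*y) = k^4 + 7*k^3*y + 6*k^3 + 6*k^2*y^2 + 42*k^2*y + 5*k^2 + 36*k*y^2 + 35*k*y + 30*y^2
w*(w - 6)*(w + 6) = w^3 - 36*w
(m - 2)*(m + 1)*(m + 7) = m^3 + 6*m^2 - 9*m - 14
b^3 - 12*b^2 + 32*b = b*(b - 8)*(b - 4)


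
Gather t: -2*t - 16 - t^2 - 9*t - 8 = -t^2 - 11*t - 24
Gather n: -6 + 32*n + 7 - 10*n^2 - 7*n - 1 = -10*n^2 + 25*n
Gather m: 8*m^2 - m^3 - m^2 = -m^3 + 7*m^2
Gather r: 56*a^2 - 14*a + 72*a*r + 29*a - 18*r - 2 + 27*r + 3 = 56*a^2 + 15*a + r*(72*a + 9) + 1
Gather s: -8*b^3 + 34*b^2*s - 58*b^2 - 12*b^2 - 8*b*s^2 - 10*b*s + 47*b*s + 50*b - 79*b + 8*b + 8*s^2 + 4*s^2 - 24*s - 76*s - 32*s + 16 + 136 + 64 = -8*b^3 - 70*b^2 - 21*b + s^2*(12 - 8*b) + s*(34*b^2 + 37*b - 132) + 216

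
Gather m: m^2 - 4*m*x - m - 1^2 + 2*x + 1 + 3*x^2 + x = m^2 + m*(-4*x - 1) + 3*x^2 + 3*x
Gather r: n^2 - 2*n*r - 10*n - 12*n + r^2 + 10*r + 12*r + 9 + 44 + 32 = n^2 - 22*n + r^2 + r*(22 - 2*n) + 85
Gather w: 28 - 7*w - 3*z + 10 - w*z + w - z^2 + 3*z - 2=w*(-z - 6) - z^2 + 36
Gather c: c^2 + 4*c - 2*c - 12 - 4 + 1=c^2 + 2*c - 15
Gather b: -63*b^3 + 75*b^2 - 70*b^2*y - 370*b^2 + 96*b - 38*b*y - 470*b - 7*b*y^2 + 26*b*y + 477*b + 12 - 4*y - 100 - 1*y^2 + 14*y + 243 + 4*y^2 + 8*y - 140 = -63*b^3 + b^2*(-70*y - 295) + b*(-7*y^2 - 12*y + 103) + 3*y^2 + 18*y + 15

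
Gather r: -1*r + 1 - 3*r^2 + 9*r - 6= -3*r^2 + 8*r - 5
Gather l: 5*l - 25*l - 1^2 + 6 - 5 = -20*l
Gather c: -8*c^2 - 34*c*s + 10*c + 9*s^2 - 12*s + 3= -8*c^2 + c*(10 - 34*s) + 9*s^2 - 12*s + 3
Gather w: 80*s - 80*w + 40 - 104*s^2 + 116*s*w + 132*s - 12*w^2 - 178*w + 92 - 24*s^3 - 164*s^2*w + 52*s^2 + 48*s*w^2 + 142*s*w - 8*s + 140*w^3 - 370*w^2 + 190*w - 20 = -24*s^3 - 52*s^2 + 204*s + 140*w^3 + w^2*(48*s - 382) + w*(-164*s^2 + 258*s - 68) + 112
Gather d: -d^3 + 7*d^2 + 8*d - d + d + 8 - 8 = -d^3 + 7*d^2 + 8*d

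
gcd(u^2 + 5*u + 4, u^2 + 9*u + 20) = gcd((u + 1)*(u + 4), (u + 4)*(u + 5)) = u + 4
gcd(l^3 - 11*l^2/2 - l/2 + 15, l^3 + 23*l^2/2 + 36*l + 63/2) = l + 3/2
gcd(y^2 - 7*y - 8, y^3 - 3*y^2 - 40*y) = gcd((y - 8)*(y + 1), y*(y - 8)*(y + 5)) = y - 8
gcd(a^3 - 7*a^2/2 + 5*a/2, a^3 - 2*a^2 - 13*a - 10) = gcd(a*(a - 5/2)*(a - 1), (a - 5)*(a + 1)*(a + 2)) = 1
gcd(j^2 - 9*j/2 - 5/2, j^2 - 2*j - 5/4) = j + 1/2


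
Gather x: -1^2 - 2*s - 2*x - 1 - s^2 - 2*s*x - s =-s^2 - 3*s + x*(-2*s - 2) - 2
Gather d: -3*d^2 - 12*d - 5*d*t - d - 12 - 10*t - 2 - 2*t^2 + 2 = -3*d^2 + d*(-5*t - 13) - 2*t^2 - 10*t - 12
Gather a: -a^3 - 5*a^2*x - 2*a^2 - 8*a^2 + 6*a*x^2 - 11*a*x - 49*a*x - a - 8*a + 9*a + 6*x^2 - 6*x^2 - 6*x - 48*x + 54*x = -a^3 + a^2*(-5*x - 10) + a*(6*x^2 - 60*x)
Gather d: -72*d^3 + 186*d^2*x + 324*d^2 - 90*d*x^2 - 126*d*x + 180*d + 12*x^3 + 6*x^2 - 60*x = -72*d^3 + d^2*(186*x + 324) + d*(-90*x^2 - 126*x + 180) + 12*x^3 + 6*x^2 - 60*x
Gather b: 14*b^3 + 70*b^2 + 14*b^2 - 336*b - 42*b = 14*b^3 + 84*b^2 - 378*b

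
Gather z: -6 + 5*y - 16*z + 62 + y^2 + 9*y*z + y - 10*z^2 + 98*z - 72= y^2 + 6*y - 10*z^2 + z*(9*y + 82) - 16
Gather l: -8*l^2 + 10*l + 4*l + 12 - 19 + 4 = -8*l^2 + 14*l - 3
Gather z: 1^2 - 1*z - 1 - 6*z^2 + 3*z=-6*z^2 + 2*z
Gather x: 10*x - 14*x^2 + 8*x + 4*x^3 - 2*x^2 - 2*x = 4*x^3 - 16*x^2 + 16*x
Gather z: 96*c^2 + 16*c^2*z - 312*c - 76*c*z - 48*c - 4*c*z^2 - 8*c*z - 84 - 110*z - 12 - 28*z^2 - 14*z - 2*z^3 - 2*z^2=96*c^2 - 360*c - 2*z^3 + z^2*(-4*c - 30) + z*(16*c^2 - 84*c - 124) - 96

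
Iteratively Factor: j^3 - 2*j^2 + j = (j)*(j^2 - 2*j + 1) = j*(j - 1)*(j - 1)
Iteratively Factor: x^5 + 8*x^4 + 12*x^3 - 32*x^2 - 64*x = (x - 2)*(x^4 + 10*x^3 + 32*x^2 + 32*x) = (x - 2)*(x + 2)*(x^3 + 8*x^2 + 16*x) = (x - 2)*(x + 2)*(x + 4)*(x^2 + 4*x) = x*(x - 2)*(x + 2)*(x + 4)*(x + 4)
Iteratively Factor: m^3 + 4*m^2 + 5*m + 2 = (m + 2)*(m^2 + 2*m + 1) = (m + 1)*(m + 2)*(m + 1)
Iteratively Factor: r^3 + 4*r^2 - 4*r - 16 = (r + 2)*(r^2 + 2*r - 8) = (r + 2)*(r + 4)*(r - 2)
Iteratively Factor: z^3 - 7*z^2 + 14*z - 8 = (z - 1)*(z^2 - 6*z + 8) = (z - 2)*(z - 1)*(z - 4)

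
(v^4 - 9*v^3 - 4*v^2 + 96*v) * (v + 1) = v^5 - 8*v^4 - 13*v^3 + 92*v^2 + 96*v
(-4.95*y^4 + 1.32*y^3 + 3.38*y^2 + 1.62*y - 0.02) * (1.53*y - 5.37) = -7.5735*y^5 + 28.6011*y^4 - 1.917*y^3 - 15.672*y^2 - 8.73*y + 0.1074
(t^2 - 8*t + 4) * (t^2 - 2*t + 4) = t^4 - 10*t^3 + 24*t^2 - 40*t + 16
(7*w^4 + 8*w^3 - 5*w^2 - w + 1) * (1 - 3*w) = -21*w^5 - 17*w^4 + 23*w^3 - 2*w^2 - 4*w + 1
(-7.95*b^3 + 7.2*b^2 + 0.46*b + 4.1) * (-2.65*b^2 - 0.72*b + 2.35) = 21.0675*b^5 - 13.356*b^4 - 25.0855*b^3 + 5.7238*b^2 - 1.871*b + 9.635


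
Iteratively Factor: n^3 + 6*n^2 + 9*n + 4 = (n + 4)*(n^2 + 2*n + 1) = (n + 1)*(n + 4)*(n + 1)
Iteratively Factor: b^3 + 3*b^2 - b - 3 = (b - 1)*(b^2 + 4*b + 3) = (b - 1)*(b + 3)*(b + 1)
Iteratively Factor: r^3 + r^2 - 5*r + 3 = (r - 1)*(r^2 + 2*r - 3) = (r - 1)*(r + 3)*(r - 1)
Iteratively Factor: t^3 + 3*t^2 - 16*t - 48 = (t + 4)*(t^2 - t - 12) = (t - 4)*(t + 4)*(t + 3)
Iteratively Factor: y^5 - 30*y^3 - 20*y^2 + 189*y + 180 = (y + 4)*(y^4 - 4*y^3 - 14*y^2 + 36*y + 45) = (y - 3)*(y + 4)*(y^3 - y^2 - 17*y - 15) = (y - 5)*(y - 3)*(y + 4)*(y^2 + 4*y + 3) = (y - 5)*(y - 3)*(y + 1)*(y + 4)*(y + 3)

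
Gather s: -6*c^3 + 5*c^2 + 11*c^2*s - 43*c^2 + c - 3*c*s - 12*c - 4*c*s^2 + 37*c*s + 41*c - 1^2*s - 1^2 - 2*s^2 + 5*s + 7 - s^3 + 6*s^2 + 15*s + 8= -6*c^3 - 38*c^2 + 30*c - s^3 + s^2*(4 - 4*c) + s*(11*c^2 + 34*c + 19) + 14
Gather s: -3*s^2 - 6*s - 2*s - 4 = -3*s^2 - 8*s - 4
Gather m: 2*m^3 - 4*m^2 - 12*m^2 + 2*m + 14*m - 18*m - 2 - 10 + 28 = 2*m^3 - 16*m^2 - 2*m + 16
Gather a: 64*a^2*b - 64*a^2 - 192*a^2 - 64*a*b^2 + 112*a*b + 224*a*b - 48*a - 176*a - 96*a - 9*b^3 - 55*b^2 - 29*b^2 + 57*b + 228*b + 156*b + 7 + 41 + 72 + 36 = a^2*(64*b - 256) + a*(-64*b^2 + 336*b - 320) - 9*b^3 - 84*b^2 + 441*b + 156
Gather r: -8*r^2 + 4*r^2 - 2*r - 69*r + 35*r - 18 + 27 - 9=-4*r^2 - 36*r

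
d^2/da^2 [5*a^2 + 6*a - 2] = 10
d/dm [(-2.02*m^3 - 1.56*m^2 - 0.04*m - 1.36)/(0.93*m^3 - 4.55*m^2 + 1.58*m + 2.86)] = (-8.88178419700125e-16*m^5 + 10.6418*m^4 - 6.3088*m^3 - 16.184*m^2 - 21.2992*m + 2.0344)/(0.8649*m^6 - 8.463*m^5 + 23.6413*m^4 - 9.0584*m^3 - 23.5296*m^2 + 9.0376*m + 8.1796)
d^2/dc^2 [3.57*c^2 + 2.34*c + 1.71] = 7.14000000000000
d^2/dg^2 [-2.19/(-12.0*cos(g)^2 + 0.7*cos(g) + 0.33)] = (1261.44*(1 - cos(g)^2)^2 - 55.188*cos(g)^3 + 666.4827*cos(g)^2 + 109.87011*cos(g) - 1280.931)/(-12.0*cos(g)^2 + 0.7*cos(g) + 0.33)^3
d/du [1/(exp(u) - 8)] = -exp(u)/(exp(u) - 8)^2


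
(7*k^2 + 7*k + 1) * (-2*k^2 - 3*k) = -14*k^4 - 35*k^3 - 23*k^2 - 3*k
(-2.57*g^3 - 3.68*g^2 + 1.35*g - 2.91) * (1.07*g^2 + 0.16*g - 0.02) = -2.7499*g^5 - 4.3488*g^4 + 0.9071*g^3 - 2.8241*g^2 - 0.4926*g + 0.0582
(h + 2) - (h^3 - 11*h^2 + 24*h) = -h^3 + 11*h^2 - 23*h + 2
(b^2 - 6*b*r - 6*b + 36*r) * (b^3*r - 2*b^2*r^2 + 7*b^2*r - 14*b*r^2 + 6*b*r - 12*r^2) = b^5*r - 8*b^4*r^2 + b^4*r + 12*b^3*r^3 - 8*b^3*r^2 - 36*b^3*r + 12*b^2*r^3 + 288*b^2*r^2 - 36*b^2*r - 432*b*r^3 + 288*b*r^2 - 432*r^3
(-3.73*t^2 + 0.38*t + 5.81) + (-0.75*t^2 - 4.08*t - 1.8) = -4.48*t^2 - 3.7*t + 4.01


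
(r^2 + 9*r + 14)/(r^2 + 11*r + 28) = (r + 2)/(r + 4)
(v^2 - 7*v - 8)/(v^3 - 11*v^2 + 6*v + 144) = (v + 1)/(v^2 - 3*v - 18)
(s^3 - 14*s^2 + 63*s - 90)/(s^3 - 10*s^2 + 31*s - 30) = (s - 6)/(s - 2)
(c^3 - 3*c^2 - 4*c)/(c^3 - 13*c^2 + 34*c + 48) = c*(c - 4)/(c^2 - 14*c + 48)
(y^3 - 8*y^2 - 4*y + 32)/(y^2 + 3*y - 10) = (y^2 - 6*y - 16)/(y + 5)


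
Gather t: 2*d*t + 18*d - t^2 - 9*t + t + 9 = 18*d - t^2 + t*(2*d - 8) + 9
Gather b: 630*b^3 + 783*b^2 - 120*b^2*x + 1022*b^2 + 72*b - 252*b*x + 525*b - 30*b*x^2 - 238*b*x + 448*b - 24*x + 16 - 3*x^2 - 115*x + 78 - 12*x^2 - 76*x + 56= 630*b^3 + b^2*(1805 - 120*x) + b*(-30*x^2 - 490*x + 1045) - 15*x^2 - 215*x + 150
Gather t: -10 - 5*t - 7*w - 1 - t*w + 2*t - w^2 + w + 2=t*(-w - 3) - w^2 - 6*w - 9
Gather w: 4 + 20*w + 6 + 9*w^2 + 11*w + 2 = 9*w^2 + 31*w + 12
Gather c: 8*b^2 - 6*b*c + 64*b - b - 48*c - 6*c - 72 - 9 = 8*b^2 + 63*b + c*(-6*b - 54) - 81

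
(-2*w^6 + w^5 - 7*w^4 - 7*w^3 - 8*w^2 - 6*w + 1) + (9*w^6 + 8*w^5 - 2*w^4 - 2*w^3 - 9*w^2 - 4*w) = 7*w^6 + 9*w^5 - 9*w^4 - 9*w^3 - 17*w^2 - 10*w + 1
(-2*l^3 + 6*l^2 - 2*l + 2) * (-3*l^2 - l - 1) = 6*l^5 - 16*l^4 + 2*l^3 - 10*l^2 - 2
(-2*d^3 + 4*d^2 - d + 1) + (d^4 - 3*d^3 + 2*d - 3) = d^4 - 5*d^3 + 4*d^2 + d - 2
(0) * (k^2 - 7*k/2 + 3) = 0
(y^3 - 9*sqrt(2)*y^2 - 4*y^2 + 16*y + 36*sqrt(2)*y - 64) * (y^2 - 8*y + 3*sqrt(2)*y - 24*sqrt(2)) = y^5 - 12*y^4 - 6*sqrt(2)*y^4 - 6*y^3 + 72*sqrt(2)*y^3 - 144*sqrt(2)*y^2 + 456*y^2 - 1216*y - 576*sqrt(2)*y + 1536*sqrt(2)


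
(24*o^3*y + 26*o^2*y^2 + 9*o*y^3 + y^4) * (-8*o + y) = -192*o^4*y - 184*o^3*y^2 - 46*o^2*y^3 + o*y^4 + y^5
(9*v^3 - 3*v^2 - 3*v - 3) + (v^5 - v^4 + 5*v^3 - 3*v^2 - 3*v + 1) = v^5 - v^4 + 14*v^3 - 6*v^2 - 6*v - 2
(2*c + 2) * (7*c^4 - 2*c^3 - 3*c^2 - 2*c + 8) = 14*c^5 + 10*c^4 - 10*c^3 - 10*c^2 + 12*c + 16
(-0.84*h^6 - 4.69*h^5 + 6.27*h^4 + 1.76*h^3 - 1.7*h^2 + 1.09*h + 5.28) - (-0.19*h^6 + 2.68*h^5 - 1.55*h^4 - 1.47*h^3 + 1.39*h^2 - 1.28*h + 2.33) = -0.65*h^6 - 7.37*h^5 + 7.82*h^4 + 3.23*h^3 - 3.09*h^2 + 2.37*h + 2.95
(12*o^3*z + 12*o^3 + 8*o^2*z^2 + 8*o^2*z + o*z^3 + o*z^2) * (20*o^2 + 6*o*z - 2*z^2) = 240*o^5*z + 240*o^5 + 232*o^4*z^2 + 232*o^4*z + 44*o^3*z^3 + 44*o^3*z^2 - 10*o^2*z^4 - 10*o^2*z^3 - 2*o*z^5 - 2*o*z^4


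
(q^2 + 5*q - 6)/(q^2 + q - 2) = (q + 6)/(q + 2)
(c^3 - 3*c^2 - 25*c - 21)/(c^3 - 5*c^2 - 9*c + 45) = (c^2 - 6*c - 7)/(c^2 - 8*c + 15)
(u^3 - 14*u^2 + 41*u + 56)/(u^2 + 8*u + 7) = (u^2 - 15*u + 56)/(u + 7)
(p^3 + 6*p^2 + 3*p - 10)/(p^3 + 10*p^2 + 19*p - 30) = (p + 2)/(p + 6)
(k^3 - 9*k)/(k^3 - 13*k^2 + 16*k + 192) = k*(k - 3)/(k^2 - 16*k + 64)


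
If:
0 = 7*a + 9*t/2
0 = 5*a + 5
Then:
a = -1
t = 14/9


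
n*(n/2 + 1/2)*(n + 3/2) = n^3/2 + 5*n^2/4 + 3*n/4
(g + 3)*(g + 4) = g^2 + 7*g + 12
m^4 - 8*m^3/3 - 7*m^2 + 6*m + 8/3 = (m - 4)*(m - 1)*(m + 1/3)*(m + 2)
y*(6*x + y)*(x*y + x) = 6*x^2*y^2 + 6*x^2*y + x*y^3 + x*y^2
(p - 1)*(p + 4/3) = p^2 + p/3 - 4/3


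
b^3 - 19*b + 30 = (b - 3)*(b - 2)*(b + 5)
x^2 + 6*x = x*(x + 6)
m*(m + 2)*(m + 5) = m^3 + 7*m^2 + 10*m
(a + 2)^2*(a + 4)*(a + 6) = a^4 + 14*a^3 + 68*a^2 + 136*a + 96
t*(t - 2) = t^2 - 2*t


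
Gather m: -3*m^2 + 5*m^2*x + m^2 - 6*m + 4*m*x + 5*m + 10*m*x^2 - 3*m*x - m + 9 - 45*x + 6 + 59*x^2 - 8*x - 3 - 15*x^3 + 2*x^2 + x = m^2*(5*x - 2) + m*(10*x^2 + x - 2) - 15*x^3 + 61*x^2 - 52*x + 12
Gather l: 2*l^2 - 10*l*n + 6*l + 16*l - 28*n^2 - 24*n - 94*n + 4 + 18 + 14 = 2*l^2 + l*(22 - 10*n) - 28*n^2 - 118*n + 36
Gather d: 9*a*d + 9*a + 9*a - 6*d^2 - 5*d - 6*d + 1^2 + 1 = 18*a - 6*d^2 + d*(9*a - 11) + 2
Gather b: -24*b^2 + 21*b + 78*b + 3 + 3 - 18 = -24*b^2 + 99*b - 12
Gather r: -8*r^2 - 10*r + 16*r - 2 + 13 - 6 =-8*r^2 + 6*r + 5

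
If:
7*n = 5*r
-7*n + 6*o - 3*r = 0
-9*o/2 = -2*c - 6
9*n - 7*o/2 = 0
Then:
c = -3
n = 0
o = 0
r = 0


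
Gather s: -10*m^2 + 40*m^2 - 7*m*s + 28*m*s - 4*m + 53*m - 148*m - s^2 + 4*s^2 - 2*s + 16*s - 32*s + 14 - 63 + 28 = 30*m^2 - 99*m + 3*s^2 + s*(21*m - 18) - 21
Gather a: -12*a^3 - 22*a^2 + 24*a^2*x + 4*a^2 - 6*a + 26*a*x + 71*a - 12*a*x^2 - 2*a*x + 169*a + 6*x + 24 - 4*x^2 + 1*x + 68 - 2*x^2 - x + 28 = -12*a^3 + a^2*(24*x - 18) + a*(-12*x^2 + 24*x + 234) - 6*x^2 + 6*x + 120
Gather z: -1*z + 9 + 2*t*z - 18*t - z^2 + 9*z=-18*t - z^2 + z*(2*t + 8) + 9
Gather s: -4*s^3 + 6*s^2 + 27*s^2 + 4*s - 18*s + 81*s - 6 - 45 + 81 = -4*s^3 + 33*s^2 + 67*s + 30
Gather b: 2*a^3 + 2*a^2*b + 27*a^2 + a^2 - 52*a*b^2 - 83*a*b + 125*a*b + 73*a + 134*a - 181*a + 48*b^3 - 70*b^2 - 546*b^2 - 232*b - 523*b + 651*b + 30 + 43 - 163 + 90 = 2*a^3 + 28*a^2 + 26*a + 48*b^3 + b^2*(-52*a - 616) + b*(2*a^2 + 42*a - 104)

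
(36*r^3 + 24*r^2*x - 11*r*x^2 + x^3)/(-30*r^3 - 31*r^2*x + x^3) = (-6*r + x)/(5*r + x)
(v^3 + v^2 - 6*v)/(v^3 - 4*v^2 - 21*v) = (v - 2)/(v - 7)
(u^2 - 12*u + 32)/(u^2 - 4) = (u^2 - 12*u + 32)/(u^2 - 4)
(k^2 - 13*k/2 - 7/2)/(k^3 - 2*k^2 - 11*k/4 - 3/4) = 2*(k - 7)/(2*k^2 - 5*k - 3)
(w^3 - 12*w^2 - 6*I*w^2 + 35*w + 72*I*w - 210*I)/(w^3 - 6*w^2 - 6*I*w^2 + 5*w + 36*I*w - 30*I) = (w - 7)/(w - 1)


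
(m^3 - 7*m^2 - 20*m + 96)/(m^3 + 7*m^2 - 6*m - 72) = (m - 8)/(m + 6)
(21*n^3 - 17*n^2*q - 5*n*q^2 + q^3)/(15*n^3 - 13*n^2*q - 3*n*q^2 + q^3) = (-7*n + q)/(-5*n + q)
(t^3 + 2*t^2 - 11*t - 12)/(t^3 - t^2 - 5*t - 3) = (t + 4)/(t + 1)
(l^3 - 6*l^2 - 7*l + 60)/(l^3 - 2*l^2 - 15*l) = (l - 4)/l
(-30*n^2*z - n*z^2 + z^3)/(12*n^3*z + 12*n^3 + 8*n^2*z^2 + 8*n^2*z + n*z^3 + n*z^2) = z*(-30*n^2 - n*z + z^2)/(n*(12*n^2*z + 12*n^2 + 8*n*z^2 + 8*n*z + z^3 + z^2))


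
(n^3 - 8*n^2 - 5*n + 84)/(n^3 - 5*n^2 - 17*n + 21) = (n - 4)/(n - 1)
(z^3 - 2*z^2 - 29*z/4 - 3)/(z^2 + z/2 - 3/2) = (z^2 - 7*z/2 - 2)/(z - 1)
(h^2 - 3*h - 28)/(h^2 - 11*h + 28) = (h + 4)/(h - 4)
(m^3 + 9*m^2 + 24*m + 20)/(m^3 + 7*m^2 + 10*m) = (m + 2)/m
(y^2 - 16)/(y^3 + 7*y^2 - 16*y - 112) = 1/(y + 7)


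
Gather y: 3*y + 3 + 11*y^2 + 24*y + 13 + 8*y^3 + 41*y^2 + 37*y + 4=8*y^3 + 52*y^2 + 64*y + 20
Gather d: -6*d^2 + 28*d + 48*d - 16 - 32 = -6*d^2 + 76*d - 48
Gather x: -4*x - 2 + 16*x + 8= 12*x + 6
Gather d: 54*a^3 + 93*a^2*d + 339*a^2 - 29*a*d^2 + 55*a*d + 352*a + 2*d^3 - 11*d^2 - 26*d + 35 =54*a^3 + 339*a^2 + 352*a + 2*d^3 + d^2*(-29*a - 11) + d*(93*a^2 + 55*a - 26) + 35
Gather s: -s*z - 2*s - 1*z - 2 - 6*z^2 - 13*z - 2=s*(-z - 2) - 6*z^2 - 14*z - 4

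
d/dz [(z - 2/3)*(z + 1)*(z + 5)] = 3*z^2 + 32*z/3 + 1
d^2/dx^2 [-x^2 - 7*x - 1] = -2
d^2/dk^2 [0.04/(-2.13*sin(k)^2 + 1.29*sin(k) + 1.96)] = (-0.725904*sin(k)^4 + 0.329724*sin(k)^3 + 0.354324*sin(k)^2 - 0.558312*sin(k) + 0.467112)/(-2.13*sin(k)^2 + 1.29*sin(k) + 1.96)^3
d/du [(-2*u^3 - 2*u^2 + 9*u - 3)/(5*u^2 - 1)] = (-10*u^4 - 39*u^2 + 34*u - 9)/(25*u^4 - 10*u^2 + 1)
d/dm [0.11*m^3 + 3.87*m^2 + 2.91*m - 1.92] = 0.33*m^2 + 7.74*m + 2.91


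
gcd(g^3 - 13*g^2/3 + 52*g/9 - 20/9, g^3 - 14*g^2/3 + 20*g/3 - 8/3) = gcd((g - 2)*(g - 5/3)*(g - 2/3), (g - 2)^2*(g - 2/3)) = g^2 - 8*g/3 + 4/3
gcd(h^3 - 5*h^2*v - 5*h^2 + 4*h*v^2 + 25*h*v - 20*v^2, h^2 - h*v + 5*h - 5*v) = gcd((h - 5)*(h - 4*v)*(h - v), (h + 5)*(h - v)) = -h + v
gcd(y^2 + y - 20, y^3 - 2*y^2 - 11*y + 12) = y - 4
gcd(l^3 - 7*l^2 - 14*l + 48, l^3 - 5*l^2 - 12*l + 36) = l^2 + l - 6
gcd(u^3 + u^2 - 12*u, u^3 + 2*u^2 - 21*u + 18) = u - 3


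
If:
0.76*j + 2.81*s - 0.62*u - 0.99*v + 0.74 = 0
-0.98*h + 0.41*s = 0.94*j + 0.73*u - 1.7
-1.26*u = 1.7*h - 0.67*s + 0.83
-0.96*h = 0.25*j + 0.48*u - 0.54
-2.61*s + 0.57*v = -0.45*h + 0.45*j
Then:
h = 0.26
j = 2.34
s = 0.74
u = -0.62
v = 5.04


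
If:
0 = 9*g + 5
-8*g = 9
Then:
No Solution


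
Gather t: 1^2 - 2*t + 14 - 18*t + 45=60 - 20*t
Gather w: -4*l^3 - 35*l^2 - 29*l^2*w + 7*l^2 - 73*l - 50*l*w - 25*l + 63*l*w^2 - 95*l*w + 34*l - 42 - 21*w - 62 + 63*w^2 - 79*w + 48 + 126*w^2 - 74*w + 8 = -4*l^3 - 28*l^2 - 64*l + w^2*(63*l + 189) + w*(-29*l^2 - 145*l - 174) - 48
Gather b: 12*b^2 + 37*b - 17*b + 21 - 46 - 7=12*b^2 + 20*b - 32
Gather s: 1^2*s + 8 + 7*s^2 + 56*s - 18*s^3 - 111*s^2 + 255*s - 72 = -18*s^3 - 104*s^2 + 312*s - 64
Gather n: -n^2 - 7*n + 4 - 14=-n^2 - 7*n - 10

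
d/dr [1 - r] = -1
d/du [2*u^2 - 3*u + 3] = 4*u - 3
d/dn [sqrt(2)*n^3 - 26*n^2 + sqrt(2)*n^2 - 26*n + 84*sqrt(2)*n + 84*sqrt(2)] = 3*sqrt(2)*n^2 - 52*n + 2*sqrt(2)*n - 26 + 84*sqrt(2)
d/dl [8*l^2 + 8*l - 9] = 16*l + 8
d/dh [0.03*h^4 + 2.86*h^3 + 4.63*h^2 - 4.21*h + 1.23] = 0.12*h^3 + 8.58*h^2 + 9.26*h - 4.21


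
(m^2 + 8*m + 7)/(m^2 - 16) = (m^2 + 8*m + 7)/(m^2 - 16)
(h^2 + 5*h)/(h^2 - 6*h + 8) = h*(h + 5)/(h^2 - 6*h + 8)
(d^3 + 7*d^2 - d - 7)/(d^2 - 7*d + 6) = (d^2 + 8*d + 7)/(d - 6)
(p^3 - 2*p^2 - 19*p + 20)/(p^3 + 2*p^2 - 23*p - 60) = (p - 1)/(p + 3)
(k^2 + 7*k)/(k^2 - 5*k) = (k + 7)/(k - 5)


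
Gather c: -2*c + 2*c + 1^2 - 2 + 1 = 0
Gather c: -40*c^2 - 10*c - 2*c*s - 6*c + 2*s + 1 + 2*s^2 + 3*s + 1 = -40*c^2 + c*(-2*s - 16) + 2*s^2 + 5*s + 2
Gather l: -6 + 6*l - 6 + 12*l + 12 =18*l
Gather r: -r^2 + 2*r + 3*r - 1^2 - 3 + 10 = -r^2 + 5*r + 6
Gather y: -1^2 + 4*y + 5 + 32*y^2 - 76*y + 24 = 32*y^2 - 72*y + 28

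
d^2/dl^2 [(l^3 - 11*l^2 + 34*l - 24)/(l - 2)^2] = 4*(l + 10)/(l^4 - 8*l^3 + 24*l^2 - 32*l + 16)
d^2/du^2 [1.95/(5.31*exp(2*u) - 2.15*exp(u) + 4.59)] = ((4.1925 - 41.418*exp(u))*(5.31*exp(2*u) - 2.15*exp(u) + 4.59) + 1.95*(10.62*exp(u) - 2.15)*(21.24*exp(u) - 4.3)*exp(u))*exp(u)/(5.31*exp(2*u) - 2.15*exp(u) + 4.59)^3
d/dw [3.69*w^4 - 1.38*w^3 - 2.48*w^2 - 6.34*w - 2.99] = 14.76*w^3 - 4.14*w^2 - 4.96*w - 6.34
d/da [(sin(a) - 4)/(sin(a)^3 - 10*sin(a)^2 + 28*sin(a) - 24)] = 2*(9*sin(a) + cos(a)^2 - 23)*cos(a)/((sin(a) - 6)^2*(sin(a) - 2)^3)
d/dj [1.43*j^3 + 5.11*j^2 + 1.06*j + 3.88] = 4.29*j^2 + 10.22*j + 1.06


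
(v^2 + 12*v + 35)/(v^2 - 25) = (v + 7)/(v - 5)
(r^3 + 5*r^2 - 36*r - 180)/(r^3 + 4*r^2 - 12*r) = (r^2 - r - 30)/(r*(r - 2))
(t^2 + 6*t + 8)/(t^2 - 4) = (t + 4)/(t - 2)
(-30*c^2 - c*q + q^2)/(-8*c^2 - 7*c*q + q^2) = (30*c^2 + c*q - q^2)/(8*c^2 + 7*c*q - q^2)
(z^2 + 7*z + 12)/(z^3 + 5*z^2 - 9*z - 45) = (z + 4)/(z^2 + 2*z - 15)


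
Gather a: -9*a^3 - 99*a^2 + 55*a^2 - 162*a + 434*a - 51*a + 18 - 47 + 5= -9*a^3 - 44*a^2 + 221*a - 24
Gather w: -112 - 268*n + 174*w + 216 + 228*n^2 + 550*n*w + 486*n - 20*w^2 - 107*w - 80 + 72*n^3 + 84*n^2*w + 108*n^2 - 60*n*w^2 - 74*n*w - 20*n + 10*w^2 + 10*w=72*n^3 + 336*n^2 + 198*n + w^2*(-60*n - 10) + w*(84*n^2 + 476*n + 77) + 24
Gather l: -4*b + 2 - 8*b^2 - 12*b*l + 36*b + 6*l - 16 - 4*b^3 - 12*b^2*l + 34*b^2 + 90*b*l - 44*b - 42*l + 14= -4*b^3 + 26*b^2 - 12*b + l*(-12*b^2 + 78*b - 36)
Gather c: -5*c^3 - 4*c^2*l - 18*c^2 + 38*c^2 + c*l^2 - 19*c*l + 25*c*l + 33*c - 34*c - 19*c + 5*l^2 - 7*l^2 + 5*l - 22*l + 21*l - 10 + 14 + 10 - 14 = -5*c^3 + c^2*(20 - 4*l) + c*(l^2 + 6*l - 20) - 2*l^2 + 4*l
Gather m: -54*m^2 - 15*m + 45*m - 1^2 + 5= -54*m^2 + 30*m + 4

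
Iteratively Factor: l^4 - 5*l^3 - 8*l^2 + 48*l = (l - 4)*(l^3 - l^2 - 12*l) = (l - 4)*(l + 3)*(l^2 - 4*l) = l*(l - 4)*(l + 3)*(l - 4)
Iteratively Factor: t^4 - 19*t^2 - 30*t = (t)*(t^3 - 19*t - 30) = t*(t - 5)*(t^2 + 5*t + 6) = t*(t - 5)*(t + 2)*(t + 3)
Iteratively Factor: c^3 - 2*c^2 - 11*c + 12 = (c - 1)*(c^2 - c - 12) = (c - 4)*(c - 1)*(c + 3)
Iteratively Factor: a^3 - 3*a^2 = (a - 3)*(a^2) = a*(a - 3)*(a)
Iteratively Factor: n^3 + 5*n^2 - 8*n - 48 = (n - 3)*(n^2 + 8*n + 16) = (n - 3)*(n + 4)*(n + 4)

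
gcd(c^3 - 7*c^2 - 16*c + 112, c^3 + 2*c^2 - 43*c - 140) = c^2 - 3*c - 28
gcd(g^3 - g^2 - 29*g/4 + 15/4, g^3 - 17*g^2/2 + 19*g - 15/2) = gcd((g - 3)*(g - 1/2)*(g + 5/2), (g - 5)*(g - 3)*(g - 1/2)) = g^2 - 7*g/2 + 3/2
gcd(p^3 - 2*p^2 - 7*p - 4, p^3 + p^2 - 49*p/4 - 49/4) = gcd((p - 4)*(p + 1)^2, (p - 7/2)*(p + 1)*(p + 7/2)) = p + 1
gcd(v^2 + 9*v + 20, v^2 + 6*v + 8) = v + 4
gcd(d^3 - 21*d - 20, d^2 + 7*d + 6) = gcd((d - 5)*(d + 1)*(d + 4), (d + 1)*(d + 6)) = d + 1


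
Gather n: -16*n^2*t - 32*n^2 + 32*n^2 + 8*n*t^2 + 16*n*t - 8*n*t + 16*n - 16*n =-16*n^2*t + n*(8*t^2 + 8*t)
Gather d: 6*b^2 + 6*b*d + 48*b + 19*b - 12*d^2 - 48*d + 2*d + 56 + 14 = 6*b^2 + 67*b - 12*d^2 + d*(6*b - 46) + 70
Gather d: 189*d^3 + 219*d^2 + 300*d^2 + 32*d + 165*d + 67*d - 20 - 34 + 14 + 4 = 189*d^3 + 519*d^2 + 264*d - 36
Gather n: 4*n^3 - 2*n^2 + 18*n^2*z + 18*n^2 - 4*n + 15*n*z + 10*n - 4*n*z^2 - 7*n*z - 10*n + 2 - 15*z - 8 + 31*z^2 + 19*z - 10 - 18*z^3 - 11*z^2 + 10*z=4*n^3 + n^2*(18*z + 16) + n*(-4*z^2 + 8*z - 4) - 18*z^3 + 20*z^2 + 14*z - 16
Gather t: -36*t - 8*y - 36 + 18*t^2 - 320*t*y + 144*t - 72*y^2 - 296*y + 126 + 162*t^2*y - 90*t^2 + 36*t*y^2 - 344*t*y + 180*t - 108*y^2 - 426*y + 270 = t^2*(162*y - 72) + t*(36*y^2 - 664*y + 288) - 180*y^2 - 730*y + 360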